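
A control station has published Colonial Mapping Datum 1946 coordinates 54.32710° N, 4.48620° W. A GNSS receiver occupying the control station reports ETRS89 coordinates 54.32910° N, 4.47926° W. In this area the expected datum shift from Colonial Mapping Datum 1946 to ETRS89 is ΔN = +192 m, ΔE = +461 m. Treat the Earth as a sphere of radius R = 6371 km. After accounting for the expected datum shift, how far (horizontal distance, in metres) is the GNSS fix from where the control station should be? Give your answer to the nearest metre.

Observed coordinate differences: Δφ = +0.00200°, Δλ = +0.00694°.
Converting to metres (1° lat = 111195 m, cos φ = 0.583157): observed ΔN = 222.4 m, observed ΔE = 450.0 m.
Subtracting the expected shift leaves a residual of 222.4 − (192) = 30.4 m north and 450.0 − (461) = -11.0 m east.
Residual distance = √(30.4² + (-11.0)²) = 32.3 m.

32 m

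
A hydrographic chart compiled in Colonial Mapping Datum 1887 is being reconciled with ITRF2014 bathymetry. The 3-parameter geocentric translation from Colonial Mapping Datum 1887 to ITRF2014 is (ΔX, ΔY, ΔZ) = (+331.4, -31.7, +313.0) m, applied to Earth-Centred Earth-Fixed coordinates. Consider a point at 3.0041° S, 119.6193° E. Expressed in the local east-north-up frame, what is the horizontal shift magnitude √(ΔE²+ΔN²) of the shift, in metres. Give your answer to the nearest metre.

The local east axis at (φ, λ) is (−sin λ, cos λ, 0), so ΔE = −sin(119.6193°)·331.4 + cos(119.6193°)·(-31.7) = -272.43 m.
The local north axis is (−sin φ cos λ, −sin φ sin λ, cos φ), giving ΔN = -8.584 − 1.444 + 312.570 = 302.54 m.
Horizontal magnitude = √(ΔE² + ΔN²) = √((-272.43)² + 302.54²) = 407.12 m.

407 m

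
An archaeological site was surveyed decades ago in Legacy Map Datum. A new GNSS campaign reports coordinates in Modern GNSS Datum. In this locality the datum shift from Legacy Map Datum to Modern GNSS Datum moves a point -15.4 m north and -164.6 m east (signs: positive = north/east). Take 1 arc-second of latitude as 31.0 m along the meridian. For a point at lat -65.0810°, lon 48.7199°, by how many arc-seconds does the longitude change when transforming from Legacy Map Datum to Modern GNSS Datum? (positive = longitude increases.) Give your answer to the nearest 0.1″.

At latitude -65.0810°, cos φ = 0.421337.
1″ of longitude at this latitude = 31.00 × cos φ = 13.0614 m, so Δλ = -164.6 / 13.0614 = -12.602″.

Δλ = -12.6″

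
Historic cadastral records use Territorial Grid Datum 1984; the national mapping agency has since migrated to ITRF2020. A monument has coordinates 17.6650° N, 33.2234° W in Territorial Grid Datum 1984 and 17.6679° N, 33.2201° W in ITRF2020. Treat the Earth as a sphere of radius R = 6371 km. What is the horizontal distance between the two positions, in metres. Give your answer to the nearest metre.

476 m

Δφ = 17.6679° − 17.6650° = +0.0029°; Δλ = -33.2201° − -33.2234° = +0.0033°.
1° along a meridian = πR/180 = 111195 m.
ΔN = Δφ × 111195 = 322.5 m; ΔE = Δλ × 111195 × cos(17.6650°) = +0.0033 × 111195 × 0.952847 = 349.6 m.
Distance = √(ΔE² + ΔN²) = √(349.6² + 322.5²) = 475.6 m.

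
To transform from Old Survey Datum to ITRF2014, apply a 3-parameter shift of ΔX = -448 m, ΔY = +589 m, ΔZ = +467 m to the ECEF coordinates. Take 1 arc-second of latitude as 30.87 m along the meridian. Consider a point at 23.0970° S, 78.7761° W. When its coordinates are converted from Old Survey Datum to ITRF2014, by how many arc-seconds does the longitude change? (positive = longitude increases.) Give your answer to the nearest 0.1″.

Δλ = -11.4″

sin φ = -0.392289, cos φ = 0.919842, sin λ = -0.980874, cos λ = 0.194644.
East component: ΔE = −sin λ·ΔX + cos λ·ΔY = −(-0.980874)(-448) + (0.194644)(589) = -324.79 m.
1° of latitude spans 3600 × 30.87 = 111132 m; at latitude φ, 1° of longitude spans that × cos φ = 102223.9 m, so Δλ = -324.79 / 102223.9 × 3600 = -11.438″.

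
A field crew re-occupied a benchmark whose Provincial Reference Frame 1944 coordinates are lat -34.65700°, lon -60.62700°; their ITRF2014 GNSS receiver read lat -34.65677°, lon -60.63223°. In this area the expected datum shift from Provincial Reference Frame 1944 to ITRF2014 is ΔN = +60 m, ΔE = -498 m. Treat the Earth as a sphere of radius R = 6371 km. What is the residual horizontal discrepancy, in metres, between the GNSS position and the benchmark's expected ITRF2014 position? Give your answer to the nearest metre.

Observed coordinate differences: Δφ = +0.00023°, Δλ = -0.00523°.
Converting to metres (1° lat = 111195 m, cos φ = 0.822571): observed ΔN = 25.6 m, observed ΔE = -478.4 m.
Subtracting the expected shift leaves a residual of 25.6 − (60) = -34.4 m north and -478.4 − (-498) = 19.6 m east.
Residual distance = √((-34.4)² + 19.6²) = 39.6 m.

40 m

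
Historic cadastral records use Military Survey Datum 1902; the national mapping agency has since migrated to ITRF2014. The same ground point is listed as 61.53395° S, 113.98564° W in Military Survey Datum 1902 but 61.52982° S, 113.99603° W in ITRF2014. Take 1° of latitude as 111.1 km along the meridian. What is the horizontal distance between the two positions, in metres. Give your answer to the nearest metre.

Δφ = -61.52982° − -61.53395° = +0.00413°; Δλ = -113.99603° − -113.98564° = -0.01039°.
ΔN = Δφ × 111100 = 458.8 m; ΔE = Δλ × 111100 × cos(-61.53395°) = -0.01039 × 111100 × 0.476638 = -550.2 m.
Distance = √(ΔE² + ΔN²) = √((-550.2)² + 458.8²) = 716.4 m.

716 m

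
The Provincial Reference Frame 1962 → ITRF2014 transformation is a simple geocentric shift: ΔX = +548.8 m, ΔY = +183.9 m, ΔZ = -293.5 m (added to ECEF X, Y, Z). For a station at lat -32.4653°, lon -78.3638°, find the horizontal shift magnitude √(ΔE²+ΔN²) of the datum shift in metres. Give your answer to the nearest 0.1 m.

The local east axis at (φ, λ) is (−sin λ, cos λ, 0), so ΔE = −sin(-78.3638°)·548.8 + cos(-78.3638°)·183.9 = 574.61 m.
The local north axis is (−sin φ cos λ, −sin φ sin λ, cos φ), giving ΔN = 59.418 − 96.687 − 247.631 = -284.90 m.
Horizontal magnitude = √(ΔE² + ΔN²) = √(574.61² + (-284.90)²) = 641.36 m.

641.4 m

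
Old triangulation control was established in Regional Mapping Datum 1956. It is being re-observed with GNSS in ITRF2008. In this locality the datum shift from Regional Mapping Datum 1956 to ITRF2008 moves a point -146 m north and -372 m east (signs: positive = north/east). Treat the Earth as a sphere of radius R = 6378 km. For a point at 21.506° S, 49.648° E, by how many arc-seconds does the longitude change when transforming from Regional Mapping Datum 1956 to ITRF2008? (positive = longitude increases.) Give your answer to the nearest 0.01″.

At latitude -21.506°, cos φ = 0.930379.
One radian of longitude at latitude φ spans R cos φ, so Δλ = ΔE / (R cos φ) = -372.0 / (6378000 × 0.930379) = -6.2690e-05 rad = -12.931″.

Δλ = -12.93″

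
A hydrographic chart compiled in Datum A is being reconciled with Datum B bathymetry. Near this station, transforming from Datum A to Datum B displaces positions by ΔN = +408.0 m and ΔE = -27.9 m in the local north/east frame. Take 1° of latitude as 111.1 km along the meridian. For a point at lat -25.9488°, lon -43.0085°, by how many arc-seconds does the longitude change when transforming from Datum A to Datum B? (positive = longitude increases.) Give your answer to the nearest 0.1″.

At latitude -25.9488°, cos φ = 0.899185.
1° of longitude at this latitude = 111.1 × cos φ = 99.90 km, so Δλ = -27.9 / 99899.5 = -0.0002793° = -1.005″.

Δλ = -1.0″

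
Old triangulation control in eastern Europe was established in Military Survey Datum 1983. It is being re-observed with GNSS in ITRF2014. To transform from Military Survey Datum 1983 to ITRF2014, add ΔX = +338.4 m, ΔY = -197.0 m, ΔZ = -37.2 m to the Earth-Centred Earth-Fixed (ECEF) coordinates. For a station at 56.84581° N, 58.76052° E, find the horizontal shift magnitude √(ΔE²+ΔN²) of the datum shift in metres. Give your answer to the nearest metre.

392 m

The local east axis at (φ, λ) is (−sin λ, cos λ, 0), so ΔE = −sin(58.76052°)·338.4 + cos(58.76052°)·(-197.0) = -391.50 m.
The local north axis is (−sin φ cos λ, −sin φ sin λ, cos φ), giving ΔN = -146.929 + 141.015 − 20.344 = -26.26 m.
Horizontal magnitude = √(ΔE² + ΔN²) = √((-391.50)² + (-26.26)²) = 392.38 m.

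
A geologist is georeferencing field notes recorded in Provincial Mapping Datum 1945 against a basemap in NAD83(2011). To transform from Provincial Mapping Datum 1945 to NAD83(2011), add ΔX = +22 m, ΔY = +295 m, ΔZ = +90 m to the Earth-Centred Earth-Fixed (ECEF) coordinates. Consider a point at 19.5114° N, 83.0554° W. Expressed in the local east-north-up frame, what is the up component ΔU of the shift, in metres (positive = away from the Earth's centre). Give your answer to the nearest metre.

The local up (radial) axis is (cos φ cos λ, cos φ sin λ, sin φ), giving ΔU = 2.507 − 276.020 + 30.059 = -243.45 m.

ΔU = -243 m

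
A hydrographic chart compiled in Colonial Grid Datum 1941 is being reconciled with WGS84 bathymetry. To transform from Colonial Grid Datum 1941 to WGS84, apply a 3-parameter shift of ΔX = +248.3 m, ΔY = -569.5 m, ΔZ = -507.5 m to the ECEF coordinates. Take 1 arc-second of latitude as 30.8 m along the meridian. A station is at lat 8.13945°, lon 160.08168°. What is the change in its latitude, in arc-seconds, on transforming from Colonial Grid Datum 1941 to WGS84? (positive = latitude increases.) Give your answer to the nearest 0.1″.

Δφ = -14.3″

sin φ = 0.141583, cos φ = 0.989926, sin λ = 0.340680, cos λ = -0.940179.
North component: ΔN = −sin φ cos λ·ΔX − sin φ sin λ·ΔY + cos φ·ΔZ = −(0.141583)(-0.940179)(248.3) − (0.141583)(0.340680)(-569.5) + (0.989926)(-507.5) = -441.87 m.
1° of latitude spans 3600 × 30.80 = 110880 m, so Δφ = -441.87 / 110880 × 3600 = -14.346″.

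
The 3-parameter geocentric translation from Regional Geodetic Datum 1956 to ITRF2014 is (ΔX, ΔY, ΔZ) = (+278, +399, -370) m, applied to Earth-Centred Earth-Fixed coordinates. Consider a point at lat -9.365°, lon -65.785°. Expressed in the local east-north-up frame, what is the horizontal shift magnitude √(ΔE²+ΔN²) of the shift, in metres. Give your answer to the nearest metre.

At φ = -9.365°, λ = -65.785°: sin φ = -0.162723, cos φ = 0.986672, sin λ = -0.912013, cos λ = 0.410162.
ΔE = −sin λ·ΔX + cos λ·ΔY = −(-0.912013)·(278) + (0.410162)·(399) = 417.19 m.
ΔN = −sin φ cos λ·ΔX − sin φ sin λ·ΔY + cos φ·ΔZ = −(-0.162723)(0.410162)(278) − (-0.162723)(-0.912013)(399) + (0.986672)(-370) = -405.73 m.
Horizontal magnitude = √(ΔE² + ΔN²) = √(417.19² + (-405.73)²) = 581.95 m.

582 m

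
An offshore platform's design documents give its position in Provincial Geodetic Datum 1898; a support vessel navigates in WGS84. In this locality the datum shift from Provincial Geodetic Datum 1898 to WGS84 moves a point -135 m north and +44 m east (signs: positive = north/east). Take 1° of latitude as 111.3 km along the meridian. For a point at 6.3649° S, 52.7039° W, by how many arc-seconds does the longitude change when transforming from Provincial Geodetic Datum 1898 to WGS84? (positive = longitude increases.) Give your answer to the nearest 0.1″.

At latitude -6.3649°, cos φ = 0.993836.
1° of longitude at this latitude = 111.3 × cos φ = 110.61 km, so Δλ = 44.0 / 110613.9 = 0.0003978° = 1.432″.

Δλ = 1.4″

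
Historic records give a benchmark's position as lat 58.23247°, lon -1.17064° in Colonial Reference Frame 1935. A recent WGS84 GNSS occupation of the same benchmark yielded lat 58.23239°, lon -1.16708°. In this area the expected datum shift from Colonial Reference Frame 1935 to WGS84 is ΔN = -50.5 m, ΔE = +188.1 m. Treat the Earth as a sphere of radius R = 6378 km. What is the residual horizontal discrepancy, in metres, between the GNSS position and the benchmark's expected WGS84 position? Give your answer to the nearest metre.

Observed coordinate differences: Δφ = -0.00008°, Δλ = +0.00356°.
Converting to metres (1° lat = 111317 m, cos φ = 0.526474): observed ΔN = -8.9 m, observed ΔE = 208.6 m.
Subtracting the expected shift leaves a residual of -8.9 − (-50.5) = 41.6 m north and 208.6 − (188.1) = 20.5 m east.
Residual distance = √(41.6² + 20.5²) = 46.4 m.

46 m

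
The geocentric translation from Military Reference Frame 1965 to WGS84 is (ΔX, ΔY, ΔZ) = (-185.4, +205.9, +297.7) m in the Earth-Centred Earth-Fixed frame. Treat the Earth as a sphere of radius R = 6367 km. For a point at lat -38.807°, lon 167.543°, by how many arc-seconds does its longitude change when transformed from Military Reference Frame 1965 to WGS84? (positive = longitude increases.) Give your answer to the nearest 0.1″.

Δλ = -6.7″

sin φ = -0.626699, cos φ = 0.779261, sin λ = 0.215707, cos λ = -0.976458.
East component: ΔE = −sin λ·ΔX + cos λ·ΔY = −(0.215707)(-185.4) + (-0.976458)(205.9) = -161.06 m.
1° of latitude spans πR/180 = 111125 m; at latitude φ, 1° of longitude spans that × cos φ = 86595.5 m, so Δλ = -161.06 / 86595.5 × 3600 = -6.696″.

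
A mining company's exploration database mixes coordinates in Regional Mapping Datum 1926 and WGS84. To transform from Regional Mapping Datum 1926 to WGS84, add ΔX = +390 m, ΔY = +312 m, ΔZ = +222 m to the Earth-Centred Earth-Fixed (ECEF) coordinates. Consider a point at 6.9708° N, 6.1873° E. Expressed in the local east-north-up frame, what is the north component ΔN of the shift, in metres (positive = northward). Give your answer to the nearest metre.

ΔN = 169 m

At φ = 6.9708°, λ = 6.1873°: sin φ = 0.121363, cos φ = 0.992608, sin λ = 0.107779, cos λ = 0.994175.
ΔN = −sin φ cos λ·ΔX − sin φ sin λ·ΔY + cos φ·ΔZ = −(0.121363)(0.994175)(390) − (0.121363)(0.107779)(312) + (0.992608)(222) = 169.22 m.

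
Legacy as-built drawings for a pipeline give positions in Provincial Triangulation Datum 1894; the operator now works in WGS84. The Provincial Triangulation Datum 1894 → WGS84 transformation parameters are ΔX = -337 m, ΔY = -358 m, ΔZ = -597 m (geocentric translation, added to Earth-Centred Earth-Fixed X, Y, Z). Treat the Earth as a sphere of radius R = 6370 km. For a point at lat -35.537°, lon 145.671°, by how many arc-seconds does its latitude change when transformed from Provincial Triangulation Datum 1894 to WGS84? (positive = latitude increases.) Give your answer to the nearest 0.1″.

Δφ = -14.3″

sin φ = -0.581229, cos φ = 0.813740, sin λ = 0.563944, cos λ = -0.825813.
North component: ΔN = −sin φ cos λ·ΔX − sin φ sin λ·ΔY + cos φ·ΔZ = −(-0.581229)(-0.825813)(-337) − (-0.581229)(0.563944)(-358) + (0.813740)(-597) = -441.39 m.
1° of latitude spans πR/180 = 111177 m, so Δφ = -441.39 / 111177 × 3600 = -14.293″.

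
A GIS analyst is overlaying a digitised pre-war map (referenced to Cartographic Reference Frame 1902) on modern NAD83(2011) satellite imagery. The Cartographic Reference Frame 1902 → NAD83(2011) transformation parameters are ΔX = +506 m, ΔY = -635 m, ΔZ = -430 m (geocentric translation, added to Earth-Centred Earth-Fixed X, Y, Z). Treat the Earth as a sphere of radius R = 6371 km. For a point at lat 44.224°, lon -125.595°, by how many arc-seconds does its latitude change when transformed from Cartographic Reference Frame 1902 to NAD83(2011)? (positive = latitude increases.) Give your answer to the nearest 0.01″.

sin φ = 0.697465, cos φ = 0.716619, sin λ = -0.813152, cos λ = -0.582052.
North component: ΔN = −sin φ cos λ·ΔX − sin φ sin λ·ΔY + cos φ·ΔZ = −(0.697465)(-0.582052)(506) − (0.697465)(-0.813152)(-635) + (0.716619)(-430) = -462.87 m.
1° of latitude spans πR/180 = 111195 m, so Δφ = -462.87 / 111195 × 3600 = -14.986″.

Δφ = -14.99″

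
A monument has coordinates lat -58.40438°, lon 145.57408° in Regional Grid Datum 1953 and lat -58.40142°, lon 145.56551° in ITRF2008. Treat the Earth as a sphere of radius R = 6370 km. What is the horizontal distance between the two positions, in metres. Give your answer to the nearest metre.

598 m

Δφ = -58.40142° − -58.40438° = +0.00296°; Δλ = 145.56551° − 145.57408° = -0.00857°.
1° along a meridian = πR/180 = 111177 m.
ΔN = Δφ × 111177 = 329.1 m; ΔE = Δλ × 111177 × cos(-58.40438°) = -0.00857 × 111177 × 0.523921 = -499.2 m.
Distance = √(ΔE² + ΔN²) = √((-499.2)² + 329.1²) = 597.9 m.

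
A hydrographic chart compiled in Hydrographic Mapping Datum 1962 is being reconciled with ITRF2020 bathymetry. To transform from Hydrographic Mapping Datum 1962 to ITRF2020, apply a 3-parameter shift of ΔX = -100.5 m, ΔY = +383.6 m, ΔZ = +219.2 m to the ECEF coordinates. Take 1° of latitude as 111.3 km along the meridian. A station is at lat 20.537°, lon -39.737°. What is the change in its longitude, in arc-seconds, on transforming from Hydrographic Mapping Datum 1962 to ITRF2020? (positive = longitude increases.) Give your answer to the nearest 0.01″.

sin φ = 0.350812, cos φ = 0.936446, sin λ = -0.639265, cos λ = 0.768987.
East component: ΔE = −sin λ·ΔX + cos λ·ΔY = −(-0.639265)(-100.5) + (0.768987)(383.6) = 230.74 m.
1° of latitude spans 111300 m; at latitude φ, 1° of longitude spans that × cos φ = 104226.4 m, so Δλ = 230.74 / 104226.4 × 3600 = 7.970″.

Δλ = 7.97″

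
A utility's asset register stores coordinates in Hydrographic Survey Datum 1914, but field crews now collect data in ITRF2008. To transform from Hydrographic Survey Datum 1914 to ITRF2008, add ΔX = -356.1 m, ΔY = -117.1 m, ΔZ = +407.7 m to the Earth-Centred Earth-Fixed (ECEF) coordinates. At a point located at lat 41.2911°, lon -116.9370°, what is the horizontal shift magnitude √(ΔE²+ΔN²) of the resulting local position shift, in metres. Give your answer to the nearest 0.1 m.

The local east axis at (φ, λ) is (−sin λ, cos λ, 0), so ΔE = −sin(-116.9370°)·(-356.1) + cos(-116.9370°)·(-117.1) = -264.42 m.
The local north axis is (−sin φ cos λ, −sin φ sin λ, cos φ), giving ΔN = -106.451 − 68.889 + 306.332 = 130.99 m.
Horizontal magnitude = √(ΔE² + ΔN²) = √((-264.42)² + 130.99²) = 295.09 m.

295.1 m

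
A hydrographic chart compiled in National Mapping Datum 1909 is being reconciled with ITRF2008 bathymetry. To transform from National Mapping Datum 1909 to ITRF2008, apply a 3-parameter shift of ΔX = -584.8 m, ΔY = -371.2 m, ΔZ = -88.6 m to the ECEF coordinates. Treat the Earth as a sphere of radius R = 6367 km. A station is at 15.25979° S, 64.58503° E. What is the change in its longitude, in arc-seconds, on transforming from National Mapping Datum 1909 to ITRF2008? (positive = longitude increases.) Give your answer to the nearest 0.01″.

sin φ = -0.263196, cos φ = 0.964742, sin λ = 0.903223, cos λ = 0.429171.
East component: ΔE = −sin λ·ΔX + cos λ·ΔY = −(0.903223)(-584.8) + (0.429171)(-371.2) = 368.90 m.
1° of latitude spans πR/180 = 111125 m; at latitude φ, 1° of longitude spans that × cos φ = 107207.1 m, so Δλ = 368.90 / 107207.1 × 3600 = 12.387″.

Δλ = 12.39″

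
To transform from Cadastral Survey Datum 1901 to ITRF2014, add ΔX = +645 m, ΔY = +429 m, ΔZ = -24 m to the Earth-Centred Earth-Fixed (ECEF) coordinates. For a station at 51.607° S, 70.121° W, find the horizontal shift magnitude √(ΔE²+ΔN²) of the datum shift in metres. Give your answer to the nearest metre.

769 m

The local east axis at (φ, λ) is (−sin λ, cos λ, 0), so ΔE = −sin(-70.121°)·645 + cos(-70.121°)·429 = 752.44 m.
The local north axis is (−sin φ cos λ, −sin φ sin λ, cos φ), giving ΔN = 171.898 − 316.202 − 14.905 = -159.21 m.
Horizontal magnitude = √(ΔE² + ΔN²) = √(752.44² + (-159.21)²) = 769.10 m.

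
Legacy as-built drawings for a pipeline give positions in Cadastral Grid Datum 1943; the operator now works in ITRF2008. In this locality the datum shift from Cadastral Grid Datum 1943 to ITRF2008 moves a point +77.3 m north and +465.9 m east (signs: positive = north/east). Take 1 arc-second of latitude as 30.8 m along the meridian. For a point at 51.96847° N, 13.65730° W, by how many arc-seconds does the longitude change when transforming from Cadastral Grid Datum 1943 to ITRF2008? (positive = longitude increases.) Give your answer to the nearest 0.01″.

At latitude 51.96847°, cos φ = 0.616095.
1″ of longitude at this latitude = 30.80 × cos φ = 18.9757 m, so Δλ = 465.9 / 18.9757 = 24.552″.

Δλ = 24.55″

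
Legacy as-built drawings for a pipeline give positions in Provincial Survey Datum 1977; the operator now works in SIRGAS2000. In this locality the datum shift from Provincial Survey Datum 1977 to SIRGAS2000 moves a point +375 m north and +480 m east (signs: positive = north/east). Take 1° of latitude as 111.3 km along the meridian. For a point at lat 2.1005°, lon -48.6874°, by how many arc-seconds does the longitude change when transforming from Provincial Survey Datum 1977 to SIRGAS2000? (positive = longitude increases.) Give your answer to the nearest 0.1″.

At latitude 2.1005°, cos φ = 0.999328.
1° of longitude at this latitude = 111.3 × cos φ = 111.23 km, so Δλ = 480.0 / 111225.2 = 0.0043156° = 15.536″.

Δλ = 15.5″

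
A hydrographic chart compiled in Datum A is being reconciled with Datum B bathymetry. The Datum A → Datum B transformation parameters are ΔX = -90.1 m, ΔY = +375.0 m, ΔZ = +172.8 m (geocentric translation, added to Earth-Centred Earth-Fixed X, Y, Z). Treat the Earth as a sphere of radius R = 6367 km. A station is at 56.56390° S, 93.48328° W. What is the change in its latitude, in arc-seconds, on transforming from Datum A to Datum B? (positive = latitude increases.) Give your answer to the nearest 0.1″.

sin φ = -0.834501, cos φ = 0.551007, sin λ = -0.998153, cos λ = -0.060757.
North component: ΔN = −sin φ cos λ·ΔX − sin φ sin λ·ΔY + cos φ·ΔZ = −(-0.834501)(-0.060757)(-90.1) − (-0.834501)(-0.998153)(375.0) + (0.551007)(172.8) = -212.58 m.
1° of latitude spans πR/180 = 111125 m, so Δφ = -212.58 / 111125 × 3600 = -6.887″.

Δφ = -6.9″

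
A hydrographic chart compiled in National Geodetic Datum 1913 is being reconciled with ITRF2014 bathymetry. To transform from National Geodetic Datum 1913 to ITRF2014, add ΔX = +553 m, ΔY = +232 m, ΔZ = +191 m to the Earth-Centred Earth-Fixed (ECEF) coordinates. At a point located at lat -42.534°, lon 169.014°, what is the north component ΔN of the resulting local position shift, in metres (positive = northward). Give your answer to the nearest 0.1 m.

ΔN = -196.4 m

The local north axis is (−sin φ cos λ, −sin φ sin λ, cos φ), giving ΔN = -366.992 + 29.889 + 140.743 = -196.36 m.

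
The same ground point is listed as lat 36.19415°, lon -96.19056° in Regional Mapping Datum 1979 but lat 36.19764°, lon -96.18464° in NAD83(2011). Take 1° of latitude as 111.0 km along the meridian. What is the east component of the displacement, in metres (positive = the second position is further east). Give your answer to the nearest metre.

Δφ = 36.19764° − 36.19415° = +0.00349°; Δλ = -96.18464° − -96.19056° = +0.00592°.
ΔN = Δφ × 111000 = 387.4 m; ΔE = Δλ × 111000 × cos(36.19415°) = +0.00592 × 111000 × 0.807021 = 530.3 m.

ΔE = 530 m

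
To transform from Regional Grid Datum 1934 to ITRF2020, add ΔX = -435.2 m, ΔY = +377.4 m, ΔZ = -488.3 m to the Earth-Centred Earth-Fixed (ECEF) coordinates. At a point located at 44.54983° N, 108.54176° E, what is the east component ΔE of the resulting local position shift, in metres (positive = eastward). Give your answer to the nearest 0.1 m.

ΔE = 292.6 m

The local east axis at (φ, λ) is (−sin λ, cos λ, 0), so ΔE = −sin(108.54176°)·(-435.2) + cos(108.54176°)·377.4 = 292.60 m.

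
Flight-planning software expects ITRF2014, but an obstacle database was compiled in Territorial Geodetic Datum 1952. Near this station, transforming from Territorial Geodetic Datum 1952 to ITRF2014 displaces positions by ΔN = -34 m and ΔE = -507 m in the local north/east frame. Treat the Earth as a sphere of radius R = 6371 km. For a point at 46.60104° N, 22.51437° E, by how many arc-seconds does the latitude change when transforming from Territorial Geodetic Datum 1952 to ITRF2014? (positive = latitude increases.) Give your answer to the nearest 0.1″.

On a sphere of radius R, 1 rad of latitude = R, so Δφ = ΔN / R = -34.0 / 6371000 = -5.3367e-06 rad = -1.101″.

Δφ = -1.1″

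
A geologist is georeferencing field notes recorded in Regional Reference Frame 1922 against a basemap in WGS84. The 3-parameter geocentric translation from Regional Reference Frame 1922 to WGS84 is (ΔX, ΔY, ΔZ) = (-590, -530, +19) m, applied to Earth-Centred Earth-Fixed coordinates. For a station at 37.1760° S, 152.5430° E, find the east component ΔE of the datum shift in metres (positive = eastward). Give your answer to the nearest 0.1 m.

ΔE = 742.3 m

The local east axis at (φ, λ) is (−sin λ, cos λ, 0), so ΔE = −sin(152.5430°)·(-590) + cos(152.5430°)·(-530) = 742.34 m.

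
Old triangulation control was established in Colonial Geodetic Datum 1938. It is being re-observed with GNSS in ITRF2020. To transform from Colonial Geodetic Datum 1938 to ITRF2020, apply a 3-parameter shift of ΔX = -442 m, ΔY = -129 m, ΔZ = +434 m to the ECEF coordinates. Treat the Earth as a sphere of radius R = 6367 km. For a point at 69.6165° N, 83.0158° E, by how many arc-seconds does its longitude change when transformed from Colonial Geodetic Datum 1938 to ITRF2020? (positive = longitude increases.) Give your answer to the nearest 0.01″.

Δλ = 39.35″

sin φ = 0.937382, cos φ = 0.348302, sin λ = 0.992580, cos λ = 0.121596.
East component: ΔE = −sin λ·ΔX + cos λ·ΔY = −(0.992580)(-442) + (0.121596)(-129) = 423.03 m.
1° of latitude spans πR/180 = 111125 m; at latitude φ, 1° of longitude spans that × cos φ = 38705.1 m, so Δλ = 423.03 / 38705.1 × 3600 = 39.347″.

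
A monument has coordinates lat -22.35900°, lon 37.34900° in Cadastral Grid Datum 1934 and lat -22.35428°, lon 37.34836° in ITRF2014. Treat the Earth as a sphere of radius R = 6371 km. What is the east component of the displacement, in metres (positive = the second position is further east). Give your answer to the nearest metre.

Δφ = -22.35428° − -22.35900° = +0.00472°; Δλ = 37.34836° − 37.34900° = -0.00064°.
1° along a meridian = πR/180 = 111195 m.
ΔN = Δφ × 111195 = 524.8 m; ΔE = Δλ × 111195 × cos(-22.35900°) = -0.00064 × 111195 × 0.924818 = -65.8 m.

ΔE = -66 m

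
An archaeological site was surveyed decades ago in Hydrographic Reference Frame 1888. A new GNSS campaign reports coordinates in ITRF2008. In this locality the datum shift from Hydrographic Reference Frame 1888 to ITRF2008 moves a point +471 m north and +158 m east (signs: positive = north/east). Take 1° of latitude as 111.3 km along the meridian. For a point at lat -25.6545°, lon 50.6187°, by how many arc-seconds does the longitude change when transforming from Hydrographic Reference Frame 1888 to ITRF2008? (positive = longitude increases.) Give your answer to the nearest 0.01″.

Δλ = 5.67″

At latitude -25.6545°, cos φ = 0.901421.
1° of longitude at this latitude = 111.3 × cos φ = 100.33 km, so Δλ = 158.0 / 100328.2 = 0.0015748° = 5.669″.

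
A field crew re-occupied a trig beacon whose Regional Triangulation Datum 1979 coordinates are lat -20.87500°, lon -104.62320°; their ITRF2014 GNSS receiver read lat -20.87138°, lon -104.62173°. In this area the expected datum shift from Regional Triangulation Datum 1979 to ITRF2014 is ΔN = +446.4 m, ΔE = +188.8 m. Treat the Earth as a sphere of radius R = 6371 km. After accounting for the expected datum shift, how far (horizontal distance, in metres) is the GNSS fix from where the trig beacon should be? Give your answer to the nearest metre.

Observed coordinate differences: Δφ = +0.00362°, Δλ = +0.00147°.
Converting to metres (1° lat = 111195 m, cos φ = 0.934360): observed ΔN = 402.5 m, observed ΔE = 152.7 m.
Subtracting the expected shift leaves a residual of 402.5 − (446.4) = -43.9 m north and 152.7 − (188.8) = -36.1 m east.
Residual distance = √((-43.9)² + (-36.1)²) = 56.8 m.

57 m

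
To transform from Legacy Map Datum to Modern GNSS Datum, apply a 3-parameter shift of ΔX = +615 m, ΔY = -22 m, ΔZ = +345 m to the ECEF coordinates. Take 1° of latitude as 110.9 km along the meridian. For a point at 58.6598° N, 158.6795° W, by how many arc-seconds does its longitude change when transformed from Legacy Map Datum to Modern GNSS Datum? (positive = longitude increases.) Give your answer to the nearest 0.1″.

Δλ = 15.2″

sin φ = 0.854094, cos φ = 0.520118, sin λ = -0.363585, cos λ = -0.931561.
East component: ΔE = −sin λ·ΔX + cos λ·ΔY = −(-0.363585)(615) + (-0.931561)(-22) = 244.10 m.
1° of latitude spans 110900 m; at latitude φ, 1° of longitude spans that × cos φ = 57681.1 m, so Δλ = 244.10 / 57681.1 × 3600 = 15.235″.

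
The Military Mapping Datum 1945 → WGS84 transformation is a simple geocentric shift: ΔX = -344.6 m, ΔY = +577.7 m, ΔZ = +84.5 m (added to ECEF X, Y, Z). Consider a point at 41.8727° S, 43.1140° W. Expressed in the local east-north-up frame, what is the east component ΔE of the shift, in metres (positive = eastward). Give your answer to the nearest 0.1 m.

ΔE = 186.2 m

The local east axis at (φ, λ) is (−sin λ, cos λ, 0), so ΔE = −sin(-43.1140°)·(-344.6) + cos(-43.1140°)·577.7 = 186.20 m.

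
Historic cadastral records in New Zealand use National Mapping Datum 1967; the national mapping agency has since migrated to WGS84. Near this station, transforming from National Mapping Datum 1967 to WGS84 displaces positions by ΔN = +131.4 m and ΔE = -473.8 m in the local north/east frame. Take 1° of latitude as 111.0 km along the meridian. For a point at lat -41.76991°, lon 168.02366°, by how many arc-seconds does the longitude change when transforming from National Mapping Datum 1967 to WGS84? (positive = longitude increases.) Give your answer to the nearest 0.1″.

At latitude -41.76991°, cos φ = 0.745826.
1° of longitude at this latitude = 111.0 × cos φ = 82.79 km, so Δλ = -473.8 / 82786.7 = -0.0057231° = -20.603″.

Δλ = -20.6″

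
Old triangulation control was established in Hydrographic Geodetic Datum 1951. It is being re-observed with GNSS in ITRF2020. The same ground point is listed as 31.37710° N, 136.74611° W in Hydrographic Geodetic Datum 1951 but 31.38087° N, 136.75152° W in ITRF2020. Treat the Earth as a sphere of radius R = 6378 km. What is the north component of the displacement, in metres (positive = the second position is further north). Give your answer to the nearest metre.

ΔN = 420 m

Δφ = 31.38087° − 31.37710° = +0.00377°; Δλ = -136.75152° − -136.74611° = -0.00541°.
1° along a meridian = πR/180 = 111317 m.
ΔN = Δφ × 111317 = 419.7 m; ΔE = Δλ × 111317 × cos(31.37710°) = -0.00541 × 111317 × 0.853759 = -514.2 m.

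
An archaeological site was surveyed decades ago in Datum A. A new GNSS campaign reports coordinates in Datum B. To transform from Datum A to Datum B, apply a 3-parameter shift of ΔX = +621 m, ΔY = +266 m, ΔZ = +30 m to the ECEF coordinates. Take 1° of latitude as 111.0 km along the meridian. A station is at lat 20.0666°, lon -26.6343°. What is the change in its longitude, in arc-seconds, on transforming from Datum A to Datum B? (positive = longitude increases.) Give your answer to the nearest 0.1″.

Δλ = 17.8″

sin φ = 0.343112, cos φ = 0.939294, sin λ = -0.448294, cos λ = 0.893886.
East component: ΔE = −sin λ·ΔX + cos λ·ΔY = −(-0.448294)(621) + (0.893886)(266) = 516.16 m.
1° of latitude spans 111000 m; at latitude φ, 1° of longitude spans that × cos φ = 104261.7 m, so Δλ = 516.16 / 104261.7 × 3600 = 17.822″.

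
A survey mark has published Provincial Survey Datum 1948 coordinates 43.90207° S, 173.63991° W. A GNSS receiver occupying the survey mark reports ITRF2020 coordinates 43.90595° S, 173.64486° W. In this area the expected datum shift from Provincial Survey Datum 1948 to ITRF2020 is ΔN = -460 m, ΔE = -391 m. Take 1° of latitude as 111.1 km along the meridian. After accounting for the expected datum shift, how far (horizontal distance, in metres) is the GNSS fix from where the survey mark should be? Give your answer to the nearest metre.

Observed coordinate differences: Δφ = -0.00388°, Δλ = -0.00495°.
Converting to metres (1° lat = 111100 m, cos φ = 0.720526): observed ΔN = -431.1 m, observed ΔE = -396.2 m.
Subtracting the expected shift leaves a residual of -431.1 − (-460) = 28.9 m north and -396.2 − (-391) = -5.2 m east.
Residual distance = √(28.9² + (-5.2)²) = 29.4 m.

29 m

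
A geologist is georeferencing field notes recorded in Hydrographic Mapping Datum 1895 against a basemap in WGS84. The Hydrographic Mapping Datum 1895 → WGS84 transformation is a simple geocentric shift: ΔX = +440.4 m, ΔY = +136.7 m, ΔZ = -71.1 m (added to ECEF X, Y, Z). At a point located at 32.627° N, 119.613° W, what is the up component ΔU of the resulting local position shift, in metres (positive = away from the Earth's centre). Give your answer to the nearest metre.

At φ = 32.627°, λ = -119.613°: sin φ = 0.539168, cos φ = 0.842198, sin λ = -0.869383, cos λ = -0.494139.
ΔU = cos φ cos λ·ΔX + cos φ sin λ·ΔY + sin φ·ΔZ = (0.842198)(-0.494139)(440.4) + (0.842198)(-0.869383)(136.7) + (0.539168)(-71.1) = -321.70 m.

ΔU = -322 m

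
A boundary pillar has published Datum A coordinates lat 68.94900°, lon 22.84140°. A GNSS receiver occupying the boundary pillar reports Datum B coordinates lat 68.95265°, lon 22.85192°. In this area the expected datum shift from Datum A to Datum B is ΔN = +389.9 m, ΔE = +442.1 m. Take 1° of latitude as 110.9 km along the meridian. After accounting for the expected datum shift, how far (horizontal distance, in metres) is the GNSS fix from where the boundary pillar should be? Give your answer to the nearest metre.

27 m

Observed coordinate differences: Δφ = +0.00365°, Δλ = +0.01052°.
Converting to metres (1° lat = 110900 m, cos φ = 0.359199): observed ΔN = 404.8 m, observed ΔE = 419.1 m.
Subtracting the expected shift leaves a residual of 404.8 − (389.9) = 14.9 m north and 419.1 − (442.1) = -23.0 m east.
Residual distance = √(14.9² + (-23.0)²) = 27.4 m.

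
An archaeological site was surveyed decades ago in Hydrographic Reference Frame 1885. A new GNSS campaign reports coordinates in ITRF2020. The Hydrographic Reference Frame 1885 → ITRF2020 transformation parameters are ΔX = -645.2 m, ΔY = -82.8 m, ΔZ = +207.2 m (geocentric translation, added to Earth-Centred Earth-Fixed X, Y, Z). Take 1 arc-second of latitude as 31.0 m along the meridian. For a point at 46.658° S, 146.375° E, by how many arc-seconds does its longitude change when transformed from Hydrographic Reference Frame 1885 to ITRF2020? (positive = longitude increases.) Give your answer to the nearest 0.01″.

sin φ = -0.727270, cos φ = 0.686352, sin λ = 0.553755, cos λ = -0.832680.
East component: ΔE = −sin λ·ΔX + cos λ·ΔY = −(0.553755)(-645.2) + (-0.832680)(-82.8) = 426.23 m.
1° of latitude spans 3600 × 31.00 = 111600 m; at latitude φ, 1° of longitude spans that × cos φ = 76596.8 m, so Δλ = 426.23 / 76596.8 × 3600 = 20.032″.

Δλ = 20.03″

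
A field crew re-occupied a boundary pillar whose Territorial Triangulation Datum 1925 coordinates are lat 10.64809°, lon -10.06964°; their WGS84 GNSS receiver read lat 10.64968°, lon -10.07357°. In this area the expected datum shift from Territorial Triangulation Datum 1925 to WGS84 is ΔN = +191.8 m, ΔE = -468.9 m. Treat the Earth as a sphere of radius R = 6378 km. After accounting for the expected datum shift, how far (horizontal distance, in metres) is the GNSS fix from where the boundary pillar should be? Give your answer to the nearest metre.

Observed coordinate differences: Δφ = +0.00159°, Δλ = -0.00393°.
Converting to metres (1° lat = 111317 m, cos φ = 0.982781): observed ΔN = 177.0 m, observed ΔE = -429.9 m.
Subtracting the expected shift leaves a residual of 177.0 − (191.8) = -14.8 m north and -429.9 − (-468.9) = 39.0 m east.
Residual distance = √((-14.8)² + 39.0²) = 41.7 m.

42 m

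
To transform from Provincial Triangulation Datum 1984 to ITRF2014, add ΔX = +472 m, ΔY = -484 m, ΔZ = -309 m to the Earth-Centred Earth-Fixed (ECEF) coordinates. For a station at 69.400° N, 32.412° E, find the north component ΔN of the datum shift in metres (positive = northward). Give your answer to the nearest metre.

ΔN = -239 m

At φ = 69.400°, λ = 32.412°: sin φ = 0.936060, cos φ = 0.351842, sin λ = 0.536004, cos λ = 0.844216.
ΔN = −sin φ cos λ·ΔX − sin φ sin λ·ΔY + cos φ·ΔZ = −(0.936060)(0.844216)(472) − (0.936060)(0.536004)(-484) + (0.351842)(-309) = -238.87 m.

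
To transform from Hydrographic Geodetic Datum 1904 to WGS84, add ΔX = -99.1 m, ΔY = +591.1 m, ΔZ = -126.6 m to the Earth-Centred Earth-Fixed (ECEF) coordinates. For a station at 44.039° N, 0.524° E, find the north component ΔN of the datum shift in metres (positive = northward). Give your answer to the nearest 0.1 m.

ΔN = -25.9 m

The local north axis is (−sin φ cos λ, −sin φ sin λ, cos φ), giving ΔN = 68.886 − 3.758 − 91.009 = -25.88 m.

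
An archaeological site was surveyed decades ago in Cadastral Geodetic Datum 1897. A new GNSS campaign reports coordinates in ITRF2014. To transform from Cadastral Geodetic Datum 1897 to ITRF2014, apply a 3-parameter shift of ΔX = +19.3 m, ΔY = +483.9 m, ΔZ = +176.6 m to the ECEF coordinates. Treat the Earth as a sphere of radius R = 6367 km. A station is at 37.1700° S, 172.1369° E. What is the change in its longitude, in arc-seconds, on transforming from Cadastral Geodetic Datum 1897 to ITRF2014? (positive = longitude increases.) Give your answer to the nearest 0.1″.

sin φ = -0.604182, cos φ = 0.796846, sin λ = 0.136807, cos λ = -0.990598.
East component: ΔE = −sin λ·ΔX + cos λ·ΔY = −(0.136807)(19.3) + (-0.990598)(483.9) = -481.99 m.
1° of latitude spans πR/180 = 111125 m; at latitude φ, 1° of longitude spans that × cos φ = 88549.6 m, so Δλ = -481.99 / 88549.6 × 3600 = -19.595″.

Δλ = -19.6″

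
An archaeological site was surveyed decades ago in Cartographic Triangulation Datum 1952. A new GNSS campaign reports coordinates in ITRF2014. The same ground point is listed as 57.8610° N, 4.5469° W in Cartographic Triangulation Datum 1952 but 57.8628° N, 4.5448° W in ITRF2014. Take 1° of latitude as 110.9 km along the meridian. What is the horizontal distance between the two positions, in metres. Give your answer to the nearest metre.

Δφ = 57.8628° − 57.8610° = +0.0018°; Δλ = -4.5448° − -4.5469° = +0.0021°.
ΔN = Δφ × 110900 = 199.6 m; ΔE = Δλ × 110900 × cos(57.8610°) = +0.0021 × 110900 × 0.531975 = 123.9 m.
Distance = √(ΔE² + ΔN²) = √(123.9² + 199.6²) = 234.9 m.

235 m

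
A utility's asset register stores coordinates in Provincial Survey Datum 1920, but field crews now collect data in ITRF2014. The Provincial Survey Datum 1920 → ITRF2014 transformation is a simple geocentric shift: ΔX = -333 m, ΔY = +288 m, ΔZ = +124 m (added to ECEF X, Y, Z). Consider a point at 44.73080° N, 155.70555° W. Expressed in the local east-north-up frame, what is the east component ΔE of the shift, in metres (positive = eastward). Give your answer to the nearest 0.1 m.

ΔE = -399.5 m

The local east axis at (φ, λ) is (−sin λ, cos λ, 0), so ΔE = −sin(-155.70555°)·(-333) + cos(-155.70555°)·288 = -399.50 m.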